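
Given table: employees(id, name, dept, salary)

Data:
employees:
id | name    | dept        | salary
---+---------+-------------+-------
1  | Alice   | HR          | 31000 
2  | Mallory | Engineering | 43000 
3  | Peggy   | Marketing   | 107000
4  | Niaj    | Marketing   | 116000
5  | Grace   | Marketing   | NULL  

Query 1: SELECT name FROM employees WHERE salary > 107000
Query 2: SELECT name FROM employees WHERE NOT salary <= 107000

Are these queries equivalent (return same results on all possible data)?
Yes, equivalent

Both queries return: [('Niaj',)]

Reason: Both filter salary > 107000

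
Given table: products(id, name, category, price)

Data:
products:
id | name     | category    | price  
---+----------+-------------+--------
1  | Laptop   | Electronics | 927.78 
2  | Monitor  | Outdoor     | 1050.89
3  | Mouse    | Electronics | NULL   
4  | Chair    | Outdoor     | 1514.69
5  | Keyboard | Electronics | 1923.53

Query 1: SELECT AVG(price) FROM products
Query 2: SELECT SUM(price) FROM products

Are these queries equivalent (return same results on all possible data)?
No, not equivalent

Query 1 returns: [(1354.2225,)]
Query 2 returns: [(5416.89,)]

Reason: AVG vs SUM give different aggregate values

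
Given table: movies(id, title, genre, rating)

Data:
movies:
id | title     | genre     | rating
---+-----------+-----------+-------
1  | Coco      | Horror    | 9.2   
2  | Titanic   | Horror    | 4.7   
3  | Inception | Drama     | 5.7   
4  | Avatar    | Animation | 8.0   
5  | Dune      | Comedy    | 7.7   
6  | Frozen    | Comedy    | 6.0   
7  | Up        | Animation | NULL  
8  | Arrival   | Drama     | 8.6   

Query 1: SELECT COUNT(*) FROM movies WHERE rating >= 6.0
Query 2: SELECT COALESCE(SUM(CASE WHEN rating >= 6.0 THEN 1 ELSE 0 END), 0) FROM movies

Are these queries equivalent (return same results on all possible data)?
Yes, equivalent

Both queries return: [(5,)]

Reason: COUNT with WHERE vs conditional SUM (COALESCE handles empty-table NULL)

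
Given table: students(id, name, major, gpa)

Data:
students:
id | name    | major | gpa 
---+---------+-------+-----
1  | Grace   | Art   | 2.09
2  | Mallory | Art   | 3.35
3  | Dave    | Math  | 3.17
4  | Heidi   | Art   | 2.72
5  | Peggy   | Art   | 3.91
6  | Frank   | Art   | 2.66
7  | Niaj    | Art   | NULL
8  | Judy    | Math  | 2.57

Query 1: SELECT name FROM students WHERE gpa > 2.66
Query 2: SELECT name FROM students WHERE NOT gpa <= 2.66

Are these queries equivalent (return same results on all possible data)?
Yes, equivalent

Both queries return: [('Dave',), ('Heidi',), ('Mallory',), ('Peggy',)]

Reason: Both filter gpa > 2.66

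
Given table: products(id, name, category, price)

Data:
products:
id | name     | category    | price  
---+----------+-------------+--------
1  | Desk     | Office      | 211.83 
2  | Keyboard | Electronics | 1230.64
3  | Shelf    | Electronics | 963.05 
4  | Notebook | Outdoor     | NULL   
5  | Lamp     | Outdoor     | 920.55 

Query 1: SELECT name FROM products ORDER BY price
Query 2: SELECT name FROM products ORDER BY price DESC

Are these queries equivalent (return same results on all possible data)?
No, not equivalent

Query 1 returns: [('Notebook',), ('Desk',), ('Lamp',), ('Shelf',), ('Keyboard',)]
Query 2 returns: [('Keyboard',), ('Shelf',), ('Lamp',), ('Desk',), ('Notebook',)]

Reason: ASC vs DESC gives opposite ordering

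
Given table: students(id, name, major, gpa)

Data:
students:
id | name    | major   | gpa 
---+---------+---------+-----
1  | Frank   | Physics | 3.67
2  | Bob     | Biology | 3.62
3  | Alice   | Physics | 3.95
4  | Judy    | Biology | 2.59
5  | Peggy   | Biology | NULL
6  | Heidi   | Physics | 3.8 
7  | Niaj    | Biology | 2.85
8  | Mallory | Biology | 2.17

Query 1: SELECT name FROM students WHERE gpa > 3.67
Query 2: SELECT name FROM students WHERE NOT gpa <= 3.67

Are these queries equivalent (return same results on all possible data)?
Yes, equivalent

Both queries return: [('Alice',), ('Heidi',)]

Reason: Both filter gpa > 3.67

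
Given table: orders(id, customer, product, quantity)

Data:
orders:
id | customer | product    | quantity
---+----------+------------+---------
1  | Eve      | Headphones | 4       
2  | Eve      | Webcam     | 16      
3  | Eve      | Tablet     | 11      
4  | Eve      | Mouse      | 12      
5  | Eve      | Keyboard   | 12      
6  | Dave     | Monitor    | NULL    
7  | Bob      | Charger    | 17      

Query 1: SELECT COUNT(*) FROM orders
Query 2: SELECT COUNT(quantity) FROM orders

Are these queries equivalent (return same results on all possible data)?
No, not equivalent

Query 1 returns: [(7,)]
Query 2 returns: [(6,)]

Reason: COUNT(*) includes NULLs, COUNT(column) excludes them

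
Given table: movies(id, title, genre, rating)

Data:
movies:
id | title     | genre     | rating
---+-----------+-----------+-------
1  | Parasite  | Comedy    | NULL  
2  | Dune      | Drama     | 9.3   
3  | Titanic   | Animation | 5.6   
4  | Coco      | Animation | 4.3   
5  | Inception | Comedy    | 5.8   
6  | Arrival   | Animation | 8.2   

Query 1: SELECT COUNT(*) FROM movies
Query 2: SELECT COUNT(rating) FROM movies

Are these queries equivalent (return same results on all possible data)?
No, not equivalent

Query 1 returns: [(6,)]
Query 2 returns: [(5,)]

Reason: COUNT(*) includes NULLs, COUNT(column) excludes them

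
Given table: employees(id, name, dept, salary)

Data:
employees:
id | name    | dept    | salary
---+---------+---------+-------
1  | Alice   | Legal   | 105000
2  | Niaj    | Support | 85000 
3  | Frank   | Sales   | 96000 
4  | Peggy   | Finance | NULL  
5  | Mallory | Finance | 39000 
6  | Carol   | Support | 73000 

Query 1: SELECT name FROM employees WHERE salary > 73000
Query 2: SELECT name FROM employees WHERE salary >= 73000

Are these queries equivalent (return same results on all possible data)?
No, not equivalent

Query 1 returns: [('Alice',), ('Niaj',), ('Frank',)]
Query 2 returns: [('Alice',), ('Niaj',), ('Frank',), ('Carol',)]

Reason: > vs >= gives different results when salary = 73000 exists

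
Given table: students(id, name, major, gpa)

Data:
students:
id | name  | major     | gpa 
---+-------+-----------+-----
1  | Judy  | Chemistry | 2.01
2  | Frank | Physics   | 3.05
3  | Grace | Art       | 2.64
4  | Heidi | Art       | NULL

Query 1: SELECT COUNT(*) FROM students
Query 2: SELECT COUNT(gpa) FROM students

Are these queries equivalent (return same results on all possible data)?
No, not equivalent

Query 1 returns: [(4,)]
Query 2 returns: [(3,)]

Reason: COUNT(*) includes NULLs, COUNT(column) excludes them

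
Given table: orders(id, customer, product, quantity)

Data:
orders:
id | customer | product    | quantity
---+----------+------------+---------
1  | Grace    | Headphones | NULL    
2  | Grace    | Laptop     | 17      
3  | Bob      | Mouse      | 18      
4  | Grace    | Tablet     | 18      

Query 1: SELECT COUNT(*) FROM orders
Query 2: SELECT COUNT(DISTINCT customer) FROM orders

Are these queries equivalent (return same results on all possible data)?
No, not equivalent

Query 1 returns: [(4,)]
Query 2 returns: [(2,)]

Reason: COUNT(*) counts rows, COUNT(DISTINCT customer) counts unique customers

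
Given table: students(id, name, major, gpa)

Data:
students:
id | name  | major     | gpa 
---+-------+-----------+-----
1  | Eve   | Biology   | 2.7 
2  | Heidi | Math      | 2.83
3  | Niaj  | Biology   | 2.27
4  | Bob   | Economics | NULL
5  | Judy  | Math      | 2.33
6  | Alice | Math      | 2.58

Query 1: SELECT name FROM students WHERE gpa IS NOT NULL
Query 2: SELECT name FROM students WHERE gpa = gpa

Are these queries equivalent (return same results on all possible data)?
Yes, equivalent

Both queries return: [('Alice',), ('Eve',), ('Heidi',), ('Judy',), ('Niaj',)]

Reason: IS NOT NULL vs self-equality (both exclude NULLs)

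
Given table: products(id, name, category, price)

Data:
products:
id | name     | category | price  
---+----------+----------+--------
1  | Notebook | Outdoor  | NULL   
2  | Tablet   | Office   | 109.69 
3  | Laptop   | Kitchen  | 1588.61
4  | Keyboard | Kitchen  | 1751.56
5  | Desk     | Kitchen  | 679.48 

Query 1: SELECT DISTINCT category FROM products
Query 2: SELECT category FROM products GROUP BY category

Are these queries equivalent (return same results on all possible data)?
Yes, equivalent

Both queries return: [('Kitchen',), ('Office',), ('Outdoor',)]

Reason: Both get unique categorys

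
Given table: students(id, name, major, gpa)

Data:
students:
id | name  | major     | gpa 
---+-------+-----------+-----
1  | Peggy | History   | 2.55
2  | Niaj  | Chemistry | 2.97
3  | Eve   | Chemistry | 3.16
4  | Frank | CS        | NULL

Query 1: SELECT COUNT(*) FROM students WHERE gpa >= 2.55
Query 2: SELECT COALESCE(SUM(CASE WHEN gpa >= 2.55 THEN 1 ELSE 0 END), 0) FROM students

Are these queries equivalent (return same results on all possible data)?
Yes, equivalent

Both queries return: [(3,)]

Reason: COUNT with WHERE vs conditional SUM (COALESCE handles empty-table NULL)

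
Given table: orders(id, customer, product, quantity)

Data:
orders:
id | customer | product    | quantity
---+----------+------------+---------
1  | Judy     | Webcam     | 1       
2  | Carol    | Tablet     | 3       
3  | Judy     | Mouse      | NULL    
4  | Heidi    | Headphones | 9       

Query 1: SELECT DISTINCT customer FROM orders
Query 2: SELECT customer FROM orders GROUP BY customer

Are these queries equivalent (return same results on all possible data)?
Yes, equivalent

Both queries return: [('Carol',), ('Heidi',), ('Judy',)]

Reason: Both get unique customers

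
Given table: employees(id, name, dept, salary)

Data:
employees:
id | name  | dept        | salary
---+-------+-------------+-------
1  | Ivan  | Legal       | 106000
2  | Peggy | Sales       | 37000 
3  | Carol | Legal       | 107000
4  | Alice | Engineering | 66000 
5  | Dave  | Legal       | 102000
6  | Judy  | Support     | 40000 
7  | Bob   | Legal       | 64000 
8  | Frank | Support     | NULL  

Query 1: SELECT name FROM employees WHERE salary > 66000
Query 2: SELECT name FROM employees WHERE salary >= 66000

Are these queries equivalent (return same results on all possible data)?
No, not equivalent

Query 1 returns: [('Ivan',), ('Carol',), ('Dave',)]
Query 2 returns: [('Ivan',), ('Carol',), ('Alice',), ('Dave',)]

Reason: > vs >= gives different results when salary = 66000 exists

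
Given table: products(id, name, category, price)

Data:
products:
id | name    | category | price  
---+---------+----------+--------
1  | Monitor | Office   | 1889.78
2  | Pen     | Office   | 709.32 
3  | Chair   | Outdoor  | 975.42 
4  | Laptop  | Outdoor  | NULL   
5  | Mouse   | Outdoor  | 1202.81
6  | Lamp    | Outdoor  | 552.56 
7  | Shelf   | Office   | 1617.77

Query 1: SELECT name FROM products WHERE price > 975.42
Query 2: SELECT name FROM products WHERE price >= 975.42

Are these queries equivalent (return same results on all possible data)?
No, not equivalent

Query 1 returns: [('Monitor',), ('Mouse',), ('Shelf',)]
Query 2 returns: [('Monitor',), ('Chair',), ('Mouse',), ('Shelf',)]

Reason: > vs >= gives different results when price = 975.42 exists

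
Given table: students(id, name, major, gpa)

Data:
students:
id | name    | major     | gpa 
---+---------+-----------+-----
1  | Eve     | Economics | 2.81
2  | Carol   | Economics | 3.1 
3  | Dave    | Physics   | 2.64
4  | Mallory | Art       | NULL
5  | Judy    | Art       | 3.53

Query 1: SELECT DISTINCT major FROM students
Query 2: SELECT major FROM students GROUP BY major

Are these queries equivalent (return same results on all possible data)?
Yes, equivalent

Both queries return: [('Art',), ('Economics',), ('Physics',)]

Reason: Both get unique majors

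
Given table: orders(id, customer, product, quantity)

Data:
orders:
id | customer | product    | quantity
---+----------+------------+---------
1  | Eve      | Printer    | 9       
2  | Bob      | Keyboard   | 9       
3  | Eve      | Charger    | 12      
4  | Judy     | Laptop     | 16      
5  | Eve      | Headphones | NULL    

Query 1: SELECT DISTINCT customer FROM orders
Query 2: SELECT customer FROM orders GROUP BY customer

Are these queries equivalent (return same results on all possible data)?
Yes, equivalent

Both queries return: [('Bob',), ('Eve',), ('Judy',)]

Reason: Both get unique customers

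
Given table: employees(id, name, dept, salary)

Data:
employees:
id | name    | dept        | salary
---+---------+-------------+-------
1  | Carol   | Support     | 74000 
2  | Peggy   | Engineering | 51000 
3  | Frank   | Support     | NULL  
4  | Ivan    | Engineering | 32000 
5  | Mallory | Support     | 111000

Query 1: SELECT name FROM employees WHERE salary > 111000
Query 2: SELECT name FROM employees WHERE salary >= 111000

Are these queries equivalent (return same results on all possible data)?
No, not equivalent

Query 1 returns: []
Query 2 returns: [('Mallory',)]

Reason: > vs >= gives different results when salary = 111000 exists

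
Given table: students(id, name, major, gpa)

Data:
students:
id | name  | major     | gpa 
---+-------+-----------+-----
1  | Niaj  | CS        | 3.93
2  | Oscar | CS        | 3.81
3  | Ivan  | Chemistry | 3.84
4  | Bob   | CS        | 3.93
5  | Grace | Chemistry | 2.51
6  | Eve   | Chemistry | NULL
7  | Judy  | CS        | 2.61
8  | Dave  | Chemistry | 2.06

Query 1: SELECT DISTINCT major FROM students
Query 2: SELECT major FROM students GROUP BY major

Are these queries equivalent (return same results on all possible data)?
Yes, equivalent

Both queries return: [('CS',), ('Chemistry',)]

Reason: Both get unique majors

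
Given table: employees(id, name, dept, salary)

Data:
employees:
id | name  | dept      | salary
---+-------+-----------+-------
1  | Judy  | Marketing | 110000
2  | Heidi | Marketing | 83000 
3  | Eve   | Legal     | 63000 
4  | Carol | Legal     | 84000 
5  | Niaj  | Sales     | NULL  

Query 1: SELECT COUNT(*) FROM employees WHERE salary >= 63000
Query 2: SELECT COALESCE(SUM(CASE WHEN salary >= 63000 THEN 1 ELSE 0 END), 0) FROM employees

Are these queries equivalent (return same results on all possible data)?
Yes, equivalent

Both queries return: [(4,)]

Reason: COUNT with WHERE vs conditional SUM (COALESCE handles empty-table NULL)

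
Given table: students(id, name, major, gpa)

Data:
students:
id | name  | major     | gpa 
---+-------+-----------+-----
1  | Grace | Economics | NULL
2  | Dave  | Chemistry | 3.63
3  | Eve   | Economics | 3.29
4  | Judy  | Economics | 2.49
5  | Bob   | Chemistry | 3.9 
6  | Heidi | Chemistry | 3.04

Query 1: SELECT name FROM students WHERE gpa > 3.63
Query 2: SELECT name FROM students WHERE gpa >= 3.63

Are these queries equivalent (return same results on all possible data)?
No, not equivalent

Query 1 returns: [('Bob',)]
Query 2 returns: [('Dave',), ('Bob',)]

Reason: > vs >= gives different results when gpa = 3.63 exists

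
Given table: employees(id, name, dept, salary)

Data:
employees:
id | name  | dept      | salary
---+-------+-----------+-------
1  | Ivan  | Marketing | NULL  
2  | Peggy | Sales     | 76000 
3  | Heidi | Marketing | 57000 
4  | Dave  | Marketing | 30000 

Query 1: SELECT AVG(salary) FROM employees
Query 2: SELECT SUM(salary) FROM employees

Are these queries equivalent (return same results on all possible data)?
No, not equivalent

Query 1 returns: [(54333.333333333336,)]
Query 2 returns: [(163000,)]

Reason: AVG vs SUM give different aggregate values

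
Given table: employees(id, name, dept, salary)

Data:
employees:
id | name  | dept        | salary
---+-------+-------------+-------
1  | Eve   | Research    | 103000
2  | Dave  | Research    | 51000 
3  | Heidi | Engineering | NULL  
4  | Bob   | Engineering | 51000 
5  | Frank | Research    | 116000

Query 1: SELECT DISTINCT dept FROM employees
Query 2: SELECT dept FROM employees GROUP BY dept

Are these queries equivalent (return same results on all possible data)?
Yes, equivalent

Both queries return: [('Engineering',), ('Research',)]

Reason: Both get unique depts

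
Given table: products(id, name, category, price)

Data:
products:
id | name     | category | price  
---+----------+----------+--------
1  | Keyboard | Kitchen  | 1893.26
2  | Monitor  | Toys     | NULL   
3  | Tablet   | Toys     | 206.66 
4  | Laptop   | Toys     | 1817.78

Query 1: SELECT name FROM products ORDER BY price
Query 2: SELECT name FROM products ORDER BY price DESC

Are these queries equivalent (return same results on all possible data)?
No, not equivalent

Query 1 returns: [('Monitor',), ('Tablet',), ('Laptop',), ('Keyboard',)]
Query 2 returns: [('Keyboard',), ('Laptop',), ('Tablet',), ('Monitor',)]

Reason: ASC vs DESC gives opposite ordering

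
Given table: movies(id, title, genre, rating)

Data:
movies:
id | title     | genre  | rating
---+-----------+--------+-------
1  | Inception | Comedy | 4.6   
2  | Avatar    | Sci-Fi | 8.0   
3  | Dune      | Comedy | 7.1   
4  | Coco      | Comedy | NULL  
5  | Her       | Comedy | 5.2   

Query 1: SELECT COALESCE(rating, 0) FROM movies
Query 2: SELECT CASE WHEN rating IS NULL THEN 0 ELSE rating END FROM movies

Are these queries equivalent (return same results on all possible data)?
Yes, equivalent

Both queries return: [(0,), (4.6,), (5.2,), (7.1,), (8.0,)]

Reason: COALESCE vs CASE for NULL handling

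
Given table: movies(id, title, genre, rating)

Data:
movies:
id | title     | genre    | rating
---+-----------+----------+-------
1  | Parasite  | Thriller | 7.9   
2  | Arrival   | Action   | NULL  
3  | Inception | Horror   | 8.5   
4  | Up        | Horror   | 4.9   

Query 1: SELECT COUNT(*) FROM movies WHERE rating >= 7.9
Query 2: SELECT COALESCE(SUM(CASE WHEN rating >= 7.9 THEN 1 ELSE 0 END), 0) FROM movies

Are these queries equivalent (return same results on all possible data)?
Yes, equivalent

Both queries return: [(2,)]

Reason: COUNT with WHERE vs conditional SUM (COALESCE handles empty-table NULL)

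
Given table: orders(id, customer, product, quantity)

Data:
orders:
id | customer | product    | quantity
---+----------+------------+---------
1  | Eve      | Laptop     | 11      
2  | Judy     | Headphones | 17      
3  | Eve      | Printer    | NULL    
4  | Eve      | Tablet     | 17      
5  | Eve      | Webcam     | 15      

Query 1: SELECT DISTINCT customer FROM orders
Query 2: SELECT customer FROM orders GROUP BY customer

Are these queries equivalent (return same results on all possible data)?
Yes, equivalent

Both queries return: [('Eve',), ('Judy',)]

Reason: Both get unique customers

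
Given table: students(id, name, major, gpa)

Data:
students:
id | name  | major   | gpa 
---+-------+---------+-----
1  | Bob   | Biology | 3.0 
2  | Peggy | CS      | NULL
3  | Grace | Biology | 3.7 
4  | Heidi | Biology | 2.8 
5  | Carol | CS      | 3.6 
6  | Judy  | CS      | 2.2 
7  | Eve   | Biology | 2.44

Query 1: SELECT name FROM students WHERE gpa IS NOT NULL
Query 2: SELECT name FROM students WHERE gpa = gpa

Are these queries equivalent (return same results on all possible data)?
Yes, equivalent

Both queries return: [('Bob',), ('Carol',), ('Eve',), ('Grace',), ('Heidi',), ('Judy',)]

Reason: IS NOT NULL vs self-equality (both exclude NULLs)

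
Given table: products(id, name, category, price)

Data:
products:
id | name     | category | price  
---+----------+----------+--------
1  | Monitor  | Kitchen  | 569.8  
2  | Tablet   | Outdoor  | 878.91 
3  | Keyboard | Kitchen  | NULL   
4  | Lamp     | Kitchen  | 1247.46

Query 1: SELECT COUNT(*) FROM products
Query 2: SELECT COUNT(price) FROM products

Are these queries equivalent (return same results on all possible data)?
No, not equivalent

Query 1 returns: [(4,)]
Query 2 returns: [(3,)]

Reason: COUNT(*) includes NULLs, COUNT(column) excludes them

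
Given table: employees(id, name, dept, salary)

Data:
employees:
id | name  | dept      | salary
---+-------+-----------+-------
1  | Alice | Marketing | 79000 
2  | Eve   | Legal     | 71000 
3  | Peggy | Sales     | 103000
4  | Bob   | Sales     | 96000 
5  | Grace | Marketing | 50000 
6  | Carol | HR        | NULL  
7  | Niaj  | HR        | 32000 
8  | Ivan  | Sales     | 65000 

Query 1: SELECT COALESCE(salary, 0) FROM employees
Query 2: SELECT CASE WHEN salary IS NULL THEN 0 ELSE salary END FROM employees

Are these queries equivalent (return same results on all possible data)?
Yes, equivalent

Both queries return: [(0,), (32000,), (50000,), (65000,), (71000,), (79000,), (96000,), (103000,)]

Reason: COALESCE vs CASE for NULL handling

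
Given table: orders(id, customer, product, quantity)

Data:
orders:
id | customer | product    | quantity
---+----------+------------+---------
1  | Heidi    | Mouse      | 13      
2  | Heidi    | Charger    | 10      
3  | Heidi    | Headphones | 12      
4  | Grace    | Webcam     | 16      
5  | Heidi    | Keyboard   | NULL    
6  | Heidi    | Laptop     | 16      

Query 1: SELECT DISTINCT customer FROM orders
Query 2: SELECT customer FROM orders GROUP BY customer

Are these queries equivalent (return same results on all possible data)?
Yes, equivalent

Both queries return: [('Grace',), ('Heidi',)]

Reason: Both get unique customers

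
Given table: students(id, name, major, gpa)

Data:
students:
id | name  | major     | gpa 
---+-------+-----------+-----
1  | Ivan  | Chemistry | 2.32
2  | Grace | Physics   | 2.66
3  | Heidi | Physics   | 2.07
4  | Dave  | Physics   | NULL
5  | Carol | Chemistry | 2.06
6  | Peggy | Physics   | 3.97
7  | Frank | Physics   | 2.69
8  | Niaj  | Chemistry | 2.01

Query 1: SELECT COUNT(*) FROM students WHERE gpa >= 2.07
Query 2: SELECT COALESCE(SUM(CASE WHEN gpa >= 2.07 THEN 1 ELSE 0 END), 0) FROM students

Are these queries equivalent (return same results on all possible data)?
Yes, equivalent

Both queries return: [(5,)]

Reason: COUNT with WHERE vs conditional SUM (COALESCE handles empty-table NULL)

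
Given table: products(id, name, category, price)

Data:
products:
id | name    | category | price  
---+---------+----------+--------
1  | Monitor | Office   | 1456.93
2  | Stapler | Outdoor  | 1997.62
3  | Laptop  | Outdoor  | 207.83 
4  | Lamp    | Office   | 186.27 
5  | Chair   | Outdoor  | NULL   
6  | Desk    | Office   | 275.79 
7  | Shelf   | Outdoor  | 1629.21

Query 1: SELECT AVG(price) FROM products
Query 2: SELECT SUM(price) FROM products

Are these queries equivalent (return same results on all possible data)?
No, not equivalent

Query 1 returns: [(958.9416666666666,)]
Query 2 returns: [(5753.65,)]

Reason: AVG vs SUM give different aggregate values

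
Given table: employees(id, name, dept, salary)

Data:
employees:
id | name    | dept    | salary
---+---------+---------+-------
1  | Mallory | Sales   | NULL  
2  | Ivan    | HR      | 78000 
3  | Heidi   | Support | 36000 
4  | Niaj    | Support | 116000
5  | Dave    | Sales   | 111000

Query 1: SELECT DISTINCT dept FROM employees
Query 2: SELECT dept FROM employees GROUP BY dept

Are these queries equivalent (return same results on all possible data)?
Yes, equivalent

Both queries return: [('HR',), ('Sales',), ('Support',)]

Reason: Both get unique depts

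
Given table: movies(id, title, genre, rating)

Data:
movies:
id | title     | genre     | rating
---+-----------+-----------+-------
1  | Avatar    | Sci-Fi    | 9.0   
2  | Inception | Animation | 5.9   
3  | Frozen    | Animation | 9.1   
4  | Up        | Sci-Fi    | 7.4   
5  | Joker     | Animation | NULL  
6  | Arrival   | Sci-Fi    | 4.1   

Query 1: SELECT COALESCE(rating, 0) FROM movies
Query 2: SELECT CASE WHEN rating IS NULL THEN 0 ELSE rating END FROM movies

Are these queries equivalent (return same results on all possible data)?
Yes, equivalent

Both queries return: [(0,), (4.1,), (5.9,), (7.4,), (9.0,), (9.1,)]

Reason: COALESCE vs CASE for NULL handling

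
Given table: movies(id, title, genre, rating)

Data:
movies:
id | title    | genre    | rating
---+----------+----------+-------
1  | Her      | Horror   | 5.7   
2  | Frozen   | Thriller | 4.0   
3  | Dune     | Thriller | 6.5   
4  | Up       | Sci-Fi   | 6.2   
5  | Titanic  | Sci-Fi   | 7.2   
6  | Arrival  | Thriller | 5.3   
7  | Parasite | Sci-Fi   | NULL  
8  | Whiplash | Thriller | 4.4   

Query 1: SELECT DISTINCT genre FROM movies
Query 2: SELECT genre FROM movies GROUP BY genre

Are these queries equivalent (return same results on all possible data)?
Yes, equivalent

Both queries return: [('Horror',), ('Sci-Fi',), ('Thriller',)]

Reason: Both get unique genres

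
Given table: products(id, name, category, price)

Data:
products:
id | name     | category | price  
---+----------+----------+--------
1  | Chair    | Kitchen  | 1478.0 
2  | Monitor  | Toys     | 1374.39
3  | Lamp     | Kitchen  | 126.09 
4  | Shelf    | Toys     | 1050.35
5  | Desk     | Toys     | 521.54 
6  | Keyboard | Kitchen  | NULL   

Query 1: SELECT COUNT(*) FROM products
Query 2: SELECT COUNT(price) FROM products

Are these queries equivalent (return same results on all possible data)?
No, not equivalent

Query 1 returns: [(6,)]
Query 2 returns: [(5,)]

Reason: COUNT(*) includes NULLs, COUNT(column) excludes them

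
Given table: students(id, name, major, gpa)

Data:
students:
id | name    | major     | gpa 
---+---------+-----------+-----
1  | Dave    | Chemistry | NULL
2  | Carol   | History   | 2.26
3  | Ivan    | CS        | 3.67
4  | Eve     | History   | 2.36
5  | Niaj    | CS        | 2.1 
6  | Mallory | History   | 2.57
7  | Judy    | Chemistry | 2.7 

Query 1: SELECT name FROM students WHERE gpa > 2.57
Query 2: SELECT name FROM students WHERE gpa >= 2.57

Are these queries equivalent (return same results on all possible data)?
No, not equivalent

Query 1 returns: [('Ivan',), ('Judy',)]
Query 2 returns: [('Ivan',), ('Mallory',), ('Judy',)]

Reason: > vs >= gives different results when gpa = 2.57 exists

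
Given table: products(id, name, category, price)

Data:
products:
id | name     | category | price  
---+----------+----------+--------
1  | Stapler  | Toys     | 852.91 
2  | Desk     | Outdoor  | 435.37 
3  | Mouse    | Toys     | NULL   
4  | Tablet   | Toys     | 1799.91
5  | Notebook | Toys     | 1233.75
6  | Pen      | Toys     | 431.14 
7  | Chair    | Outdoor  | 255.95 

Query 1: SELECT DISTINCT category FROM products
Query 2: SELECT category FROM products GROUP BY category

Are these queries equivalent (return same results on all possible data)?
Yes, equivalent

Both queries return: [('Outdoor',), ('Toys',)]

Reason: Both get unique categorys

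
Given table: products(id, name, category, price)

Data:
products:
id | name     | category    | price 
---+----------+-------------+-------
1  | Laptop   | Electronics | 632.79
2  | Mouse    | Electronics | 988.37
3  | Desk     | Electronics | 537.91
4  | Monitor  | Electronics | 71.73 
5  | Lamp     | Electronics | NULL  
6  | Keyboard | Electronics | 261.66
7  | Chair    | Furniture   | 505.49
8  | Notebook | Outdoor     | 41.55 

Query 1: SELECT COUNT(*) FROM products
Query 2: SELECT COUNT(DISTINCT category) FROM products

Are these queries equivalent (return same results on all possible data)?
No, not equivalent

Query 1 returns: [(8,)]
Query 2 returns: [(3,)]

Reason: COUNT(*) counts rows, COUNT(DISTINCT category) counts unique categorys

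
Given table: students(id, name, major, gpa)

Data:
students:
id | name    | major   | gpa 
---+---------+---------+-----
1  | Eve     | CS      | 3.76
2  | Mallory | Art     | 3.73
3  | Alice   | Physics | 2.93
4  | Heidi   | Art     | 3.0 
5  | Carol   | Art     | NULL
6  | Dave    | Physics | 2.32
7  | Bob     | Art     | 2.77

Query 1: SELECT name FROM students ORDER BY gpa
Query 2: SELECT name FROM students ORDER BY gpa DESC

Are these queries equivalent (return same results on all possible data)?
No, not equivalent

Query 1 returns: [('Carol',), ('Dave',), ('Bob',), ('Alice',), ('Heidi',), ('Mallory',), ('Eve',)]
Query 2 returns: [('Eve',), ('Mallory',), ('Heidi',), ('Alice',), ('Bob',), ('Dave',), ('Carol',)]

Reason: ASC vs DESC gives opposite ordering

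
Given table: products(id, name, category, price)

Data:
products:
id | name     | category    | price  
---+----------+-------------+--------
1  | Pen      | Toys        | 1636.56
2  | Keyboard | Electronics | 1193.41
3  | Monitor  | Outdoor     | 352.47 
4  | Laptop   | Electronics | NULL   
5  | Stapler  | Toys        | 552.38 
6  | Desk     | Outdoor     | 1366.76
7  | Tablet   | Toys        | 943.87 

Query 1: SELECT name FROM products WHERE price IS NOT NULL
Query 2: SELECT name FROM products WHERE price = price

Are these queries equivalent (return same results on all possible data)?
Yes, equivalent

Both queries return: [('Desk',), ('Keyboard',), ('Monitor',), ('Pen',), ('Stapler',), ('Tablet',)]

Reason: IS NOT NULL vs self-equality (both exclude NULLs)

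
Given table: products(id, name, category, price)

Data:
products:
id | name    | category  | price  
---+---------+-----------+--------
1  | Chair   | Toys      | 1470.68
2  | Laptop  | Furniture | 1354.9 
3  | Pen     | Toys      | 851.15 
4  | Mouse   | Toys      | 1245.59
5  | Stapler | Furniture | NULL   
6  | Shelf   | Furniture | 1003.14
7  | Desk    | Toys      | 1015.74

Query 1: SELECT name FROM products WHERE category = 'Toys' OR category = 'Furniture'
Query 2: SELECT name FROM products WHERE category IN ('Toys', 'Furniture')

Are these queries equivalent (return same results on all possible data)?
Yes, equivalent

Both queries return: [('Chair',), ('Desk',), ('Laptop',), ('Mouse',), ('Pen',), ('Shelf',), ('Stapler',)]

Reason: OR vs IN are equivalent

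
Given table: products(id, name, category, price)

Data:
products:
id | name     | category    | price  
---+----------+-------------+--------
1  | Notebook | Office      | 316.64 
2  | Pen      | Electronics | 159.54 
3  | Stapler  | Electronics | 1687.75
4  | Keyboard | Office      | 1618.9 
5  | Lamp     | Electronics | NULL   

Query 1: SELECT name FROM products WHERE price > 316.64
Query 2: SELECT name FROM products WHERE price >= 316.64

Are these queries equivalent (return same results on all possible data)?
No, not equivalent

Query 1 returns: [('Stapler',), ('Keyboard',)]
Query 2 returns: [('Notebook',), ('Stapler',), ('Keyboard',)]

Reason: > vs >= gives different results when price = 316.64 exists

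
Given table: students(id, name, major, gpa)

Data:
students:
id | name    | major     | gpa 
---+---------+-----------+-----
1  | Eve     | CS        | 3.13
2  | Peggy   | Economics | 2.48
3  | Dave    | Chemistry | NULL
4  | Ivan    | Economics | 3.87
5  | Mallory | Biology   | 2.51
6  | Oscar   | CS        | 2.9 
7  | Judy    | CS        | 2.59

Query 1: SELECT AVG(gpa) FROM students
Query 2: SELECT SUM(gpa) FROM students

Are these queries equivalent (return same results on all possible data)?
No, not equivalent

Query 1 returns: [(2.9133333333333336,)]
Query 2 returns: [(17.48,)]

Reason: AVG vs SUM give different aggregate values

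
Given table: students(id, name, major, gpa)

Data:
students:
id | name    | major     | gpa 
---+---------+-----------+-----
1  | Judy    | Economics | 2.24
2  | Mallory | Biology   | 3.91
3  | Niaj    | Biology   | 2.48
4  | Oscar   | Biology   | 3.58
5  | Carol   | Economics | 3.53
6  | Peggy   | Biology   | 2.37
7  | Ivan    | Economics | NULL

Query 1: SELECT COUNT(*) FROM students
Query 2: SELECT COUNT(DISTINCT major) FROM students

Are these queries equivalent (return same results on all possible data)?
No, not equivalent

Query 1 returns: [(7,)]
Query 2 returns: [(2,)]

Reason: COUNT(*) counts rows, COUNT(DISTINCT major) counts unique majors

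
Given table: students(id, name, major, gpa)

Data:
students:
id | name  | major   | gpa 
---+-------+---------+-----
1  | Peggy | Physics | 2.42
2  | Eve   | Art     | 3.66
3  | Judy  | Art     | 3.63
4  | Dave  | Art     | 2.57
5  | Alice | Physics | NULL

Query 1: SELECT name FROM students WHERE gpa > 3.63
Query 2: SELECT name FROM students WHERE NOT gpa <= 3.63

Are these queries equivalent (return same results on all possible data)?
Yes, equivalent

Both queries return: [('Eve',)]

Reason: Both filter gpa > 3.63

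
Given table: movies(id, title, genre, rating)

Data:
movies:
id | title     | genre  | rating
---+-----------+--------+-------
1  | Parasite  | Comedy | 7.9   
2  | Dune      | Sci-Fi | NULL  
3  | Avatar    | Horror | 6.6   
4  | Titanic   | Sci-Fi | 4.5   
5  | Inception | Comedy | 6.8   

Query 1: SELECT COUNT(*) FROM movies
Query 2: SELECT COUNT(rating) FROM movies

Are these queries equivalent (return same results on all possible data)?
No, not equivalent

Query 1 returns: [(5,)]
Query 2 returns: [(4,)]

Reason: COUNT(*) includes NULLs, COUNT(column) excludes them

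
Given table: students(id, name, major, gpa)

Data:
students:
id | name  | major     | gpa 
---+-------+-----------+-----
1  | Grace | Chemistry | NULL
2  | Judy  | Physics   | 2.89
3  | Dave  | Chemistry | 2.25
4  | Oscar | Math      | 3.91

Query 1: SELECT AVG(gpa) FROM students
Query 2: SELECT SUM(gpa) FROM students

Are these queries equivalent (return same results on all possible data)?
No, not equivalent

Query 1 returns: [(3.016666666666667,)]
Query 2 returns: [(9.05,)]

Reason: AVG vs SUM give different aggregate values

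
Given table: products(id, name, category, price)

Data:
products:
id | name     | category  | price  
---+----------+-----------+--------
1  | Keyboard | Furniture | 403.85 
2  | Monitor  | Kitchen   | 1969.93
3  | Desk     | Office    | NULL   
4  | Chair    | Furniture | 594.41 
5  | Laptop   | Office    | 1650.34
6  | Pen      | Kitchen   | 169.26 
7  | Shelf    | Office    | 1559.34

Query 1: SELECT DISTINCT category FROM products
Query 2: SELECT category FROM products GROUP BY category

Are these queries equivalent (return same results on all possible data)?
Yes, equivalent

Both queries return: [('Furniture',), ('Kitchen',), ('Office',)]

Reason: Both get unique categorys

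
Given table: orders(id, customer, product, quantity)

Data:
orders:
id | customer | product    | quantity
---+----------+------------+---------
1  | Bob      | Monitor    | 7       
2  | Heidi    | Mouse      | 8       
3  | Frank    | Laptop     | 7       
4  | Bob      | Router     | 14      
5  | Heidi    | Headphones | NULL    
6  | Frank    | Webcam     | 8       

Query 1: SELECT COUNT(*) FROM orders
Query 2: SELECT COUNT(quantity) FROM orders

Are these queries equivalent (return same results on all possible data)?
No, not equivalent

Query 1 returns: [(6,)]
Query 2 returns: [(5,)]

Reason: COUNT(*) includes NULLs, COUNT(column) excludes them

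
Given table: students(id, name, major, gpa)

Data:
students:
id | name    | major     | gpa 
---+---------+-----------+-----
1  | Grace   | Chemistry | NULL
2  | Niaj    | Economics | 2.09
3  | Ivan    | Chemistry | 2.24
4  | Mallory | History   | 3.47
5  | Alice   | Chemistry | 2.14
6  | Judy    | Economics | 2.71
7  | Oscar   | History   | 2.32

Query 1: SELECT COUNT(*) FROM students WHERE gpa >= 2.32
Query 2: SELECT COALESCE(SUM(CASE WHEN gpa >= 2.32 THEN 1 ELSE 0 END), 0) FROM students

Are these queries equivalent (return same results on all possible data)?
Yes, equivalent

Both queries return: [(3,)]

Reason: COUNT with WHERE vs conditional SUM (COALESCE handles empty-table NULL)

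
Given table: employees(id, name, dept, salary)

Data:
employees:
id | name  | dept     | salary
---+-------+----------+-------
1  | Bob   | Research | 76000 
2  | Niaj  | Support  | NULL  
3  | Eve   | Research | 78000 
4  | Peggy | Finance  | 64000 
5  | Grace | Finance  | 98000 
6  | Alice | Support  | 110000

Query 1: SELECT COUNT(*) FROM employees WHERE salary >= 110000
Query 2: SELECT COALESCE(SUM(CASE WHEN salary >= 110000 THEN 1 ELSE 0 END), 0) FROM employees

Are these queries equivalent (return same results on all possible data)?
Yes, equivalent

Both queries return: [(1,)]

Reason: COUNT with WHERE vs conditional SUM (COALESCE handles empty-table NULL)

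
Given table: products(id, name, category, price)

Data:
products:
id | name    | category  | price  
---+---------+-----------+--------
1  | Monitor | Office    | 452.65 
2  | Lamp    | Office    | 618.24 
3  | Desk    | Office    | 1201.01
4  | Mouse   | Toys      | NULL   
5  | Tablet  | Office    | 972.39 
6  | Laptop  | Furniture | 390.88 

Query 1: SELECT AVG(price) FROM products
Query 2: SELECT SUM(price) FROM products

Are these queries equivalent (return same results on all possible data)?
No, not equivalent

Query 1 returns: [(727.034,)]
Query 2 returns: [(3635.17,)]

Reason: AVG vs SUM give different aggregate values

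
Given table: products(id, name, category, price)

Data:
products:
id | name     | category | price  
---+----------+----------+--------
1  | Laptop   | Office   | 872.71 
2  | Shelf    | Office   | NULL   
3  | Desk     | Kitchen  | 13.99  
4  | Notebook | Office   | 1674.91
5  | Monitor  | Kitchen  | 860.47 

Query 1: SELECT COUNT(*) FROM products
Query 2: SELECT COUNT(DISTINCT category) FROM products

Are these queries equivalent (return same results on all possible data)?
No, not equivalent

Query 1 returns: [(5,)]
Query 2 returns: [(2,)]

Reason: COUNT(*) counts rows, COUNT(DISTINCT category) counts unique categorys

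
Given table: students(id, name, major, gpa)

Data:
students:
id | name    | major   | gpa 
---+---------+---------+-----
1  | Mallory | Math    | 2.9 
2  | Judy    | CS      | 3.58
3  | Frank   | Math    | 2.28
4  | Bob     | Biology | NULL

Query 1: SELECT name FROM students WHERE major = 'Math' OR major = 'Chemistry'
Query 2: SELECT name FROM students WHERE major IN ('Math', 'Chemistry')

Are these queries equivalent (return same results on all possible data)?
Yes, equivalent

Both queries return: [('Frank',), ('Mallory',)]

Reason: OR vs IN are equivalent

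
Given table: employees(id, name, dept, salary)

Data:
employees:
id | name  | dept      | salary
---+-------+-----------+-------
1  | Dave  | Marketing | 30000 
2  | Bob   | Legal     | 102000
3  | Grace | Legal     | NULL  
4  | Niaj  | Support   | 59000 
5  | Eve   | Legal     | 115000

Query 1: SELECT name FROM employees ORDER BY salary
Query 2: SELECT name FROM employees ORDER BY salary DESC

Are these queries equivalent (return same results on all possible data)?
No, not equivalent

Query 1 returns: [('Grace',), ('Dave',), ('Niaj',), ('Bob',), ('Eve',)]
Query 2 returns: [('Eve',), ('Bob',), ('Niaj',), ('Dave',), ('Grace',)]

Reason: ASC vs DESC gives opposite ordering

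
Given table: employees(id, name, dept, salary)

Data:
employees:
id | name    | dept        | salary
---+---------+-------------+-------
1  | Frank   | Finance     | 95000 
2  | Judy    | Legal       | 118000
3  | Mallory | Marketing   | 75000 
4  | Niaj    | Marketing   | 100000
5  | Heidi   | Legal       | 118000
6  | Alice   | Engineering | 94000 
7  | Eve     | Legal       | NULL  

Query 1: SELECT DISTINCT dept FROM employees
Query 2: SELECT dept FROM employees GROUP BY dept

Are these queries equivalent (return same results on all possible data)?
Yes, equivalent

Both queries return: [('Engineering',), ('Finance',), ('Legal',), ('Marketing',)]

Reason: Both get unique depts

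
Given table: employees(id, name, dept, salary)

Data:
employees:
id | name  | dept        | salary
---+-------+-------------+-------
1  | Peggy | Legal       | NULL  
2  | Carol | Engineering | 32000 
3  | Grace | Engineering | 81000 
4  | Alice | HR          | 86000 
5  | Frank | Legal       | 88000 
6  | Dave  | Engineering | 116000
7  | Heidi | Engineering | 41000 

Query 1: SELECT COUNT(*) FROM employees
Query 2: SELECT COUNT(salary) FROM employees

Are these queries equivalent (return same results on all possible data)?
No, not equivalent

Query 1 returns: [(7,)]
Query 2 returns: [(6,)]

Reason: COUNT(*) includes NULLs, COUNT(column) excludes them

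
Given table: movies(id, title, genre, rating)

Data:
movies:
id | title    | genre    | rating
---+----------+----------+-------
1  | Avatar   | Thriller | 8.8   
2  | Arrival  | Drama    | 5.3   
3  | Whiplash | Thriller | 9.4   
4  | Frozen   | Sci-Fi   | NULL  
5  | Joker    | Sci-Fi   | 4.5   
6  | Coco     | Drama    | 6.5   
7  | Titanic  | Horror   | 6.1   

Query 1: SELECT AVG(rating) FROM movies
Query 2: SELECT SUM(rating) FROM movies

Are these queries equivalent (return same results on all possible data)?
No, not equivalent

Query 1 returns: [(6.766666666666667,)]
Query 2 returns: [(40.6,)]

Reason: AVG vs SUM give different aggregate values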